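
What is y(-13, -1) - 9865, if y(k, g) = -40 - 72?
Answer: -9977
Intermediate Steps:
y(k, g) = -112
y(-13, -1) - 9865 = -112 - 9865 = -9977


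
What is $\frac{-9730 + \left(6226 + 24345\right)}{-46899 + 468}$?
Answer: $- \frac{6947}{15477} \approx -0.44886$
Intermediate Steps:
$\frac{-9730 + \left(6226 + 24345\right)}{-46899 + 468} = \frac{-9730 + 30571}{-46431} = 20841 \left(- \frac{1}{46431}\right) = - \frac{6947}{15477}$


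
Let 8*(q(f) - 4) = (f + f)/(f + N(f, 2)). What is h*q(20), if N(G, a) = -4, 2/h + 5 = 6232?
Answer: 69/49816 ≈ 0.0013851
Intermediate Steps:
h = 2/6227 (h = 2/(-5 + 6232) = 2/6227 ≈ 0.00032118)
q(f) = 4 + f/(4*(-4 + f)) (q(f) = 4 + ((f + f)/(f - 4))/8 = 4 + ((2*f)/(-4 + f))/8 = 4 + (2*f/(-4 + f))/8 = 4 + f/(4*(-4 + f)))
h*q(20) = 2*((-64 + 17*20)/(4*(-4 + 20)))/6227 = 2*((¼)*(-64 + 340)/16)/6227 = 2*((¼)*(1/16)*276)/6227 = (2/6227)*(69/16) = 69/49816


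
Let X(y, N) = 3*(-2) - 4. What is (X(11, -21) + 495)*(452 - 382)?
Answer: 33950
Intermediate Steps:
X(y, N) = -10 (X(y, N) = -6 - 4 = -10)
(X(11, -21) + 495)*(452 - 382) = (-10 + 495)*(452 - 382) = 485*70 = 33950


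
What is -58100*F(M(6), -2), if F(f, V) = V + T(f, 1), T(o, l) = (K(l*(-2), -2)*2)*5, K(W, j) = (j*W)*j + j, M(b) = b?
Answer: 5926200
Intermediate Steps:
K(W, j) = j + W*j**2 (K(W, j) = (W*j)*j + j = W*j**2 + j = j + W*j**2)
T(o, l) = -20 - 80*l (T(o, l) = (-2*(1 + (l*(-2))*(-2))*2)*5 = (-2*(1 - 2*l*(-2))*2)*5 = (-2*(1 + 4*l)*2)*5 = ((-2 - 8*l)*2)*5 = (-4 - 16*l)*5 = -20 - 80*l)
F(f, V) = -100 + V (F(f, V) = V + (-20 - 80*1) = V + (-20 - 80) = V - 100 = -100 + V)
-58100*F(M(6), -2) = -58100*(-100 - 2) = -58100*(-102) = 5926200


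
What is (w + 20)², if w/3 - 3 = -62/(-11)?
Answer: 255025/121 ≈ 2107.6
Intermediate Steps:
w = 285/11 (w = 9 + 3*(-62/(-11)) = 9 + 3*(-62*(-1/11)) = 9 + 3*(62/11) = 9 + 186/11 = 285/11 ≈ 25.909)
(w + 20)² = (285/11 + 20)² = (505/11)² = 255025/121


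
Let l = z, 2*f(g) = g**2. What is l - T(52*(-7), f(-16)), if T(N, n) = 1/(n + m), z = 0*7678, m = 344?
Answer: -1/472 ≈ -0.0021186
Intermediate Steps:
f(g) = g**2/2
z = 0
l = 0
T(N, n) = 1/(344 + n) (T(N, n) = 1/(n + 344) = 1/(344 + n))
l - T(52*(-7), f(-16)) = 0 - 1/(344 + (1/2)*(-16)**2) = 0 - 1/(344 + (1/2)*256) = 0 - 1/(344 + 128) = 0 - 1/472 = -1/472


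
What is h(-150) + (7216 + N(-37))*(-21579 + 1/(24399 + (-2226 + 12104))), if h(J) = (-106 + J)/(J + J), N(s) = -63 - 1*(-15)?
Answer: -397643031969472/2570775 ≈ -1.5468e+8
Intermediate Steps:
N(s) = -48 (N(s) = -63 + 15 = -48)
h(J) = (-106 + J)/(2*J) (h(J) = (-106 + J)/((2*J)) = (-106 + J)*(1/(2*J)) = (-106 + J)/(2*J))
h(-150) + (7216 + N(-37))*(-21579 + 1/(24399 + (-2226 + 12104))) = (½)*(-106 - 150)/(-150) + (7216 - 48)*(-21579 + 1/(24399 + (-2226 + 12104))) = (½)*(-1/150)*(-256) + 7168*(-21579 + 1/(24399 + 9878)) = 64/75 + 7168*(-21579 + 1/34277) = 64/75 + 7168*(-739663382/34277) = 64/75 - 5301907122176/34277 = -397643031969472/2570775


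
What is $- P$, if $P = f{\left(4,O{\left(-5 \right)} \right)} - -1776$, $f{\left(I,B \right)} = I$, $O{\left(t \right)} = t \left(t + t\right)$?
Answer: $-1780$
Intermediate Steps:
$O{\left(t \right)} = 2 t^{2}$ ($O{\left(t \right)} = t 2 t = 2 t^{2}$)
$P = 1780$ ($P = 4 - -1776 = 4 + 1776 = 1780$)
$- P = \left(-1\right) 1780 = -1780$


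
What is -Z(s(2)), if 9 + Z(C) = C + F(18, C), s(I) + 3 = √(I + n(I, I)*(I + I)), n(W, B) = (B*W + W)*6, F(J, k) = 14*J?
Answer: -240 - √146 ≈ -252.08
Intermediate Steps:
n(W, B) = 6*W + 6*B*W (n(W, B) = (W + B*W)*6 = 6*W + 6*B*W)
s(I) = -3 + √(I + 12*I²*(1 + I)) (s(I) = -3 + √(I + (6*I*(1 + I))*(I + I)) = -3 + √(I + (6*I*(1 + I))*(2*I)) = -3 + √(I + 12*I²*(1 + I)))
Z(C) = 243 + C (Z(C) = -9 + (C + 14*18) = -9 + (C + 252) = -9 + (252 + C) = 243 + C)
-Z(s(2)) = -(243 + (-3 + √(2*(1 + 12*2*(1 + 2))))) = -(243 + (-3 + √(2*(1 + 12*2*3)))) = -(243 + (-3 + √(2*(1 + 72)))) = -(243 + (-3 + √(2*73))) = -(243 + (-3 + √146)) = -(240 + √146) = -240 - √146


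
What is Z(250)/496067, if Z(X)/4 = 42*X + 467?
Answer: 3988/45097 ≈ 0.088432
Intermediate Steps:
Z(X) = 1868 + 168*X (Z(X) = 4*(42*X + 467) = 4*(467 + 42*X) = 1868 + 168*X)
Z(250)/496067 = (1868 + 168*250)/496067 = (1868 + 42000)*(1/496067) = 43868*(1/496067) = 3988/45097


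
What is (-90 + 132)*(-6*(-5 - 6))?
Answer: 2772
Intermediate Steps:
(-90 + 132)*(-6*(-5 - 6)) = 42*(-6*(-11)) = 42*66 = 2772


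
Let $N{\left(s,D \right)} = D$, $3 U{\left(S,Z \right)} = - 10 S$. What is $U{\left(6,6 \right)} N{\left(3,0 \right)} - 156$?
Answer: $-156$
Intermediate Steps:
$U{\left(S,Z \right)} = - \frac{10 S}{3}$ ($U{\left(S,Z \right)} = \frac{\left(-10\right) S}{3} = - \frac{10 S}{3}$)
$U{\left(6,6 \right)} N{\left(3,0 \right)} - 156 = \left(- \frac{10}{3}\right) 6 \cdot 0 - 156 = \left(-20\right) 0 - 156 = 0 - 156 = -156$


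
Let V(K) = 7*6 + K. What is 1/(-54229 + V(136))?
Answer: -1/54051 ≈ -1.8501e-5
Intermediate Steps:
V(K) = 42 + K
1/(-54229 + V(136)) = 1/(-54229 + (42 + 136)) = 1/(-54229 + 178) = 1/(-54051) = -1/54051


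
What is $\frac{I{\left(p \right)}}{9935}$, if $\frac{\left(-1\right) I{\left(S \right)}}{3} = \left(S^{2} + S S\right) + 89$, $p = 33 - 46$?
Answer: $- \frac{1281}{9935} \approx -0.12894$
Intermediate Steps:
$p = -13$ ($p = 33 - 46 = -13$)
$I{\left(S \right)} = -267 - 6 S^{2}$ ($I{\left(S \right)} = - 3 \left(\left(S^{2} + S S\right) + 89\right) = - 3 \left(\left(S^{2} + S^{2}\right) + 89\right) = - 3 \left(2 S^{2} + 89\right) = - 3 \left(89 + 2 S^{2}\right) = -267 - 6 S^{2}$)
$\frac{I{\left(p \right)}}{9935} = \frac{-267 - 6 \left(-13\right)^{2}}{9935} = \left(-267 - 1014\right) \frac{1}{9935} = \left(-1281\right) \frac{1}{9935} = - \frac{1281}{9935}$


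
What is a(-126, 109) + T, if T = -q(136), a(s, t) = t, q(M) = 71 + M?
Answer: -98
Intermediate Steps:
T = -207 (T = -(71 + 136) = -1*207 = -207)
a(-126, 109) + T = 109 - 207 = -98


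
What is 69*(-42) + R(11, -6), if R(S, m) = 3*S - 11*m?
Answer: -2799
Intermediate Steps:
R(S, m) = -11*m + 3*S
69*(-42) + R(11, -6) = 69*(-42) + (-11*(-6) + 3*11) = -2898 + (66 + 33) = -2898 + 99 = -2799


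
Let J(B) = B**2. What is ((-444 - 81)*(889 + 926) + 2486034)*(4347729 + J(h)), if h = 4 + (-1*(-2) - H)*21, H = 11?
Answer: 6718232212686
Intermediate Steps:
h = -185 (h = 4 + (-1*(-2) - 1*11)*21 = 4 + (2 - 11)*21 = 4 - 9*21 = 4 - 189 = -185)
((-444 - 81)*(889 + 926) + 2486034)*(4347729 + J(h)) = ((-444 - 81)*(889 + 926) + 2486034)*(4347729 + (-185)**2) = (-525*1815 + 2486034)*(4347729 + 34225) = (-952875 + 2486034)*4381954 = 1533159*4381954 = 6718232212686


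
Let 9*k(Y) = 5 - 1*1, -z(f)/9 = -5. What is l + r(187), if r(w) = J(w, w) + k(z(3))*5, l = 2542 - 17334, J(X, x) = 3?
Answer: -133081/9 ≈ -14787.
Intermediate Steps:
l = -14792
z(f) = 45 (z(f) = -9*(-5) = 45)
k(Y) = 4/9 (k(Y) = (5 - 1*1)/9 = (5 - 1)/9 = (1/9)*4 = 4/9)
r(w) = 47/9 (r(w) = 3 + (4/9)*5 = 3 + 20/9 = 47/9)
l + r(187) = -14792 + 47/9 = -133081/9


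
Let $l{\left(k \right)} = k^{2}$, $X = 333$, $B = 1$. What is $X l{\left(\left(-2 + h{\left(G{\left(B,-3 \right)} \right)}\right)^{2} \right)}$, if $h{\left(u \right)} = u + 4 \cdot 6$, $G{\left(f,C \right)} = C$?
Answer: $43396893$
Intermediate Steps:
$h{\left(u \right)} = 24 + u$ ($h{\left(u \right)} = u + 24 = 24 + u$)
$X l{\left(\left(-2 + h{\left(G{\left(B,-3 \right)} \right)}\right)^{2} \right)} = 333 \left(\left(-2 + \left(24 - 3\right)\right)^{2}\right)^{2} = 333 \left(\left(-2 + 21\right)^{2}\right)^{2} = 333 \left(19^{2}\right)^{2} = 333 \cdot 361^{2} = 333 \cdot 130321 = 43396893$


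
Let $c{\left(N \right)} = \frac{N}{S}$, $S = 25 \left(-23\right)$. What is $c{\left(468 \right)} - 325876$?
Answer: $- \frac{187379168}{575} \approx -3.2588 \cdot 10^{5}$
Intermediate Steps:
$S = -575$
$c{\left(N \right)} = - \frac{N}{575}$ ($c{\left(N \right)} = \frac{N}{-575} = N \left(- \frac{1}{575}\right) = - \frac{N}{575}$)
$c{\left(468 \right)} - 325876 = \left(- \frac{1}{575}\right) 468 - 325876 = - \frac{468}{575} - 325876 = - \frac{187379168}{575}$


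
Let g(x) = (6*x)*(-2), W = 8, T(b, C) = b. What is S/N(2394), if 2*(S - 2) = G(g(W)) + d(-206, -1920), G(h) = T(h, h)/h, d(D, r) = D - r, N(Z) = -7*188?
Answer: -1719/2632 ≈ -0.65312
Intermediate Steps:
N(Z) = -1316
g(x) = -12*x
G(h) = 1 (G(h) = h/h = 1)
S = 1719/2 (S = 2 + (1 + (-206 - 1*(-1920)))/2 = 2 + (1 + (-206 + 1920))/2 = 2 + (1 + 1714)/2 = 2 + (½)*1715 = 2 + 1715/2 = 1719/2 ≈ 859.50)
S/N(2394) = (1719/2)/(-1316) = (1719/2)*(-1/1316) = -1719/2632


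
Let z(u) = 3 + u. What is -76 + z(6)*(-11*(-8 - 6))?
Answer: 1310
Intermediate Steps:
-76 + z(6)*(-11*(-8 - 6)) = -76 + (3 + 6)*(-11*(-8 - 6)) = -76 + 9*(-11*(-14)) = -76 + 9*154 = -76 + 1386 = 1310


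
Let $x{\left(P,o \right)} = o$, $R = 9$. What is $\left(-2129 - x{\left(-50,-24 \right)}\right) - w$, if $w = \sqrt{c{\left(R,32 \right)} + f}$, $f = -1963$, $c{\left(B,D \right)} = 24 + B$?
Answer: $-2105 - i \sqrt{1930} \approx -2105.0 - 43.932 i$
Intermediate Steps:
$w = i \sqrt{1930}$ ($w = \sqrt{\left(24 + 9\right) - 1963} = \sqrt{33 - 1963} = \sqrt{-1930} = i \sqrt{1930} \approx 43.932 i$)
$\left(-2129 - x{\left(-50,-24 \right)}\right) - w = \left(-2129 - -24\right) - i \sqrt{1930} = \left(-2129 + 24\right) - i \sqrt{1930} = -2105 - i \sqrt{1930}$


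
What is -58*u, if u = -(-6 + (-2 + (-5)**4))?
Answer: 35786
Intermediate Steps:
u = -617 (u = -(-6 + (-2 + 625)) = -(-6 + 623) = -1*617 = -617)
-58*u = -58*(-617) = 35786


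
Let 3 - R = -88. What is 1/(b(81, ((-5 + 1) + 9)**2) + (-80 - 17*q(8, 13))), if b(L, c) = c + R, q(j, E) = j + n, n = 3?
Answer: -1/151 ≈ -0.0066225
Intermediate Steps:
R = 91 (R = 3 - 1*(-88) = 3 + 88 = 91)
q(j, E) = 3 + j (q(j, E) = j + 3 = 3 + j)
b(L, c) = 91 + c (b(L, c) = c + 91 = 91 + c)
1/(b(81, ((-5 + 1) + 9)**2) + (-80 - 17*q(8, 13))) = 1/((91 + ((-5 + 1) + 9)**2) + (-80 - 17*(3 + 8))) = 1/((91 + (-4 + 9)**2) + (-80 - 17*11)) = 1/((91 + 5**2) + (-80 - 187)) = 1/((91 + 25) - 267) = 1/(116 - 267) = 1/(-151) = -1/151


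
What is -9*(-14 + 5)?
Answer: 81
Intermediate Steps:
-9*(-14 + 5) = -9*(-9) = 81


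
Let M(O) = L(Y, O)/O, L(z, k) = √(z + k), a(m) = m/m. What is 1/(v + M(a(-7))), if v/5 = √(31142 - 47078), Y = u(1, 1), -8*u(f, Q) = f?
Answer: 4/(√14 + 160*I*√249) ≈ 2.3479e-6 - 0.0015843*I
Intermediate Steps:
u(f, Q) = -f/8
Y = -⅛ (Y = -⅛*1 = -⅛ ≈ -0.12500)
v = 40*I*√249 (v = 5*√(31142 - 47078) = 5*√(-15936) = 5*(8*I*√249) = 40*I*√249 ≈ 631.19*I)
a(m) = 1
L(z, k) = √(k + z)
M(O) = √(-⅛ + O)/O (M(O) = √(O - ⅛)/O = √(-⅛ + O)/O)
1/(v + M(a(-7))) = 1/(40*I*√249 + (¼)*√(-2 + 16*1)/1) = 1/(40*I*√249 + (¼)*1*√(-2 + 16)) = 1/(40*I*√249 + (¼)*1*√14) = 1/(40*I*√249 + √14/4) = 1/(√14/4 + 40*I*√249)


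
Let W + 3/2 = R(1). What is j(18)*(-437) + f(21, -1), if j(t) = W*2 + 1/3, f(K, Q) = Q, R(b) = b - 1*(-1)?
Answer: -1751/3 ≈ -583.67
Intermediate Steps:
R(b) = 1 + b (R(b) = b + 1 = 1 + b)
W = ½ (W = -3/2 + (1 + 1) = -3/2 + 2 = ½ ≈ 0.50000)
j(t) = 4/3 (j(t) = (½)*2 + 1/3 = 1 + ⅓ = 4/3)
j(18)*(-437) + f(21, -1) = (4/3)*(-437) - 1 = -1748/3 - 1 = -1751/3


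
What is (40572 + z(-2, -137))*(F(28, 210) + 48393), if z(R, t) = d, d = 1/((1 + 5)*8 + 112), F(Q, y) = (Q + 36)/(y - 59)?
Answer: 47436185996047/24160 ≈ 1.9634e+9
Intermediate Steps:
F(Q, y) = (36 + Q)/(-59 + y)
d = 1/160 (d = 1/(6*8 + 112) = 1/(48 + 112) = 1/160 ≈ 0.0062500)
z(R, t) = 1/160
(40572 + z(-2, -137))*(F(28, 210) + 48393) = (40572 + 1/160)*((36 + 28)/(-59 + 210) + 48393) = 6491521*(64/151 + 48393)/160 = (6491521/160)*(7307407/151) = 47436185996047/24160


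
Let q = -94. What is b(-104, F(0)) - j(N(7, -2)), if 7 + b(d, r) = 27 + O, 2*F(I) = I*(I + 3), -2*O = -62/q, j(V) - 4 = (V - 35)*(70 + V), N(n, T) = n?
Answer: 204137/94 ≈ 2171.7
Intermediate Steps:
j(V) = 4 + (-35 + V)*(70 + V) (j(V) = 4 + (V - 35)*(70 + V) = 4 + (-35 + V)*(70 + V))
O = -31/94 (O = -(-31)/(-94) = -(-31)*(-1)/94 = -½*31/47 = -31/94 ≈ -0.32979)
F(I) = I*(3 + I)/2 (F(I) = (I*(I + 3))/2 = (I*(3 + I))/2 = I*(3 + I)/2)
b(d, r) = 1849/94 (b(d, r) = -7 + (27 - 31/94) = -7 + 2507/94 = 1849/94)
b(-104, F(0)) - j(N(7, -2)) = 1849/94 - (-2446 + 7² + 35*7) = 1849/94 - (-2446 + 49 + 245) = 1849/94 - 1*(-2152) = 1849/94 + 2152 = 204137/94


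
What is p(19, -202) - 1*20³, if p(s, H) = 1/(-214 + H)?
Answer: -3328001/416 ≈ -8000.0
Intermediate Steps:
p(19, -202) - 1*20³ = 1/(-214 - 202) - 1*20³ = 1/(-416) - 1*8000 = -1/416 - 8000 = -3328001/416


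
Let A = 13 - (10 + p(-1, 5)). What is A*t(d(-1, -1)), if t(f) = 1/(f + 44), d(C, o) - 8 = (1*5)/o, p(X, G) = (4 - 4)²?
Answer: 3/47 ≈ 0.063830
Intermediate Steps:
p(X, G) = 0 (p(X, G) = 0² = 0)
d(C, o) = 8 + 5/o (d(C, o) = 8 + (1*5)/o = 8 + 5/o)
t(f) = 1/(44 + f)
A = 3 (A = 13 - (10 + 0) = 13 - 1*10 = 13 - 10 = 3)
A*t(d(-1, -1)) = 3/(44 + (8 + 5/(-1))) = 3/(44 + (8 + 5*(-1))) = 3/(44 + (8 - 5)) = 3/(44 + 3) = 3/47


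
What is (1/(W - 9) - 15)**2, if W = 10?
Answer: 196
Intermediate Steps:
(1/(W - 9) - 15)**2 = (1/(10 - 9) - 15)**2 = (1/1 - 15)**2 = (1 - 15)**2 = (-14)**2 = 196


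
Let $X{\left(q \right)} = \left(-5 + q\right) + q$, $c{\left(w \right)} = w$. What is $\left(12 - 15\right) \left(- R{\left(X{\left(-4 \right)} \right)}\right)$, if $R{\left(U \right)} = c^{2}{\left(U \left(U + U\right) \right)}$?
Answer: $342732$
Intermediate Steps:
$X{\left(q \right)} = -5 + 2 q$
$R{\left(U \right)} = 4 U^{4}$ ($R{\left(U \right)} = \left(U \left(U + U\right)\right)^{2} = \left(U 2 U\right)^{2} = \left(2 U^{2}\right)^{2} = 4 U^{4}$)
$\left(12 - 15\right) \left(- R{\left(X{\left(-4 \right)} \right)}\right) = \left(12 - 15\right) \left(- 4 \left(-5 + 2 \left(-4\right)\right)^{4}\right) = - 3 \left(- 4 \left(-5 - 8\right)^{4}\right) = - 3 \left(- 4 \left(-13\right)^{4}\right) = - 3 \left(- 4 \cdot 28561\right) = - 3 \left(\left(-1\right) 114244\right) = \left(-3\right) \left(-114244\right) = 342732$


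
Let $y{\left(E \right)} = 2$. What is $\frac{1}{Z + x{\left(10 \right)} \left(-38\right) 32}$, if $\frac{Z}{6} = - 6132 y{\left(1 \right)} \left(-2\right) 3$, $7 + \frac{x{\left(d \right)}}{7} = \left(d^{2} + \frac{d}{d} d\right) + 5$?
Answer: $- \frac{1}{477792} \approx -2.093 \cdot 10^{-6}$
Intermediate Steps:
$x{\left(d \right)} = -14 + 7 d + 7 d^{2}$ ($x{\left(d \right)} = -49 + 7 \left(\left(d^{2} + \frac{d}{d} d\right) + 5\right) = -49 + 7 \left(\left(d^{2} + 1 d\right) + 5\right) = -49 + 7 \left(\left(d^{2} + d\right) + 5\right) = -49 + 7 \left(\left(d + d^{2}\right) + 5\right) = -49 + 7 \left(5 + d + d^{2}\right) = -49 + \left(35 + 7 d + 7 d^{2}\right) = -14 + 7 d + 7 d^{2}$)
$Z = 441504$ ($Z = 6 \left(- 6132 \cdot 2 \left(-2\right) 3\right) = 6 \left(- 6132 \left(\left(-4\right) 3\right)\right) = 6 \left(\left(-6132\right) \left(-12\right)\right) = 6 \cdot 73584 = 441504$)
$\frac{1}{Z + x{\left(10 \right)} \left(-38\right) 32} = \frac{1}{441504 + \left(-14 + 7 \cdot 10 + 7 \cdot 10^{2}\right) \left(-38\right) 32} = \frac{1}{441504 + \left(-14 + 70 + 7 \cdot 100\right) \left(-38\right) 32} = \frac{1}{441504 + \left(-14 + 70 + 700\right) \left(-38\right) 32} = \frac{1}{441504 + 756 \left(-38\right) 32} = \frac{1}{441504 - 919296} = \frac{1}{-477792} = - \frac{1}{477792}$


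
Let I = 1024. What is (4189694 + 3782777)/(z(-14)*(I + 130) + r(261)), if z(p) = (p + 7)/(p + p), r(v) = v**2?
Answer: 15944942/136819 ≈ 116.54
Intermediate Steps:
z(p) = (7 + p)/(2*p) (z(p) = (7 + p)/((2*p)) = (7 + p)*(1/(2*p)) = (7 + p)/(2*p))
(4189694 + 3782777)/(z(-14)*(I + 130) + r(261)) = (4189694 + 3782777)/(((1/2)*(7 - 14)/(-14))*(1024 + 130) + 261**2) = 7972471/(((1/2)*(-1/14)*(-7))*1154 + 68121) = 7972471/((1/4)*1154 + 68121) = 7972471/(577/2 + 68121) = 7972471/(136819/2) = 7972471*(2/136819) = 15944942/136819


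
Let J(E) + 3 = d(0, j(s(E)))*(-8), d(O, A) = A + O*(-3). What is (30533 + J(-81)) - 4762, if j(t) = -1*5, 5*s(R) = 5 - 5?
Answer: 25808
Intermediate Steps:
s(R) = 0 (s(R) = (5 - 5)/5 = (⅕)*0 = 0)
j(t) = -5
d(O, A) = A - 3*O
J(E) = 37 (J(E) = -3 + (-5 - 3*0)*(-8) = -3 + (-5 + 0)*(-8) = -3 - 5*(-8) = -3 + 40 = 37)
(30533 + J(-81)) - 4762 = (30533 + 37) - 4762 = 30570 - 4762 = 25808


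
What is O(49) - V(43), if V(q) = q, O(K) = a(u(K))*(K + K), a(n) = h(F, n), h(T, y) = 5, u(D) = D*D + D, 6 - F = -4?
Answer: 447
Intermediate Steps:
F = 10 (F = 6 - 1*(-4) = 6 + 4 = 10)
u(D) = D + D² (u(D) = D² + D = D + D²)
a(n) = 5
O(K) = 10*K (O(K) = 5*(K + K) = 5*(2*K) = 10*K)
O(49) - V(43) = 10*49 - 1*43 = 490 - 43 = 447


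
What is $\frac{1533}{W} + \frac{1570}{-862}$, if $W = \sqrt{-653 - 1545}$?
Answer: $- \frac{785}{431} - \frac{219 i \sqrt{2198}}{314} \approx -1.8213 - 32.699 i$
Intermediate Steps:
$W = i \sqrt{2198}$ ($W = \sqrt{-2198} = i \sqrt{2198} \approx 46.883 i$)
$\frac{1533}{W} + \frac{1570}{-862} = \frac{1533}{i \sqrt{2198}} + \frac{1570}{-862} = 1533 \left(- \frac{i \sqrt{2198}}{2198}\right) + 1570 \left(- \frac{1}{862}\right) = - \frac{219 i \sqrt{2198}}{314} - \frac{785}{431} = - \frac{785}{431} - \frac{219 i \sqrt{2198}}{314}$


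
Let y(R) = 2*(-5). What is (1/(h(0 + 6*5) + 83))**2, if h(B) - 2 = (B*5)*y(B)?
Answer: 1/2002225 ≈ 4.9944e-7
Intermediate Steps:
y(R) = -10
h(B) = 2 - 50*B (h(B) = 2 + (B*5)*(-10) = 2 + (5*B)*(-10) = 2 - 50*B)
(1/(h(0 + 6*5) + 83))**2 = (1/((2 - 50*(0 + 6*5)) + 83))**2 = (1/((2 - 50*(0 + 30)) + 83))**2 = (1/((2 - 50*30) + 83))**2 = (1/((2 - 1500) + 83))**2 = (1/(-1498 + 83))**2 = (1/(-1415))**2 = (-1/1415)**2 = 1/2002225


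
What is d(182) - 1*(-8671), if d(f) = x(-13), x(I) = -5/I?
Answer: 112728/13 ≈ 8671.4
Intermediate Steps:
d(f) = 5/13 (d(f) = -5/(-13) = -5*(-1/13) = 5/13)
d(182) - 1*(-8671) = 5/13 - 1*(-8671) = 5/13 + 8671 = 112728/13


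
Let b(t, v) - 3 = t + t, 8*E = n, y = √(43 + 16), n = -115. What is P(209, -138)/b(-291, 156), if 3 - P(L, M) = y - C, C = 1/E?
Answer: -337/66585 + √59/579 ≈ 0.0082050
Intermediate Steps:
y = √59 ≈ 7.6811
E = -115/8 (E = (⅛)*(-115) = -115/8 ≈ -14.375)
b(t, v) = 3 + 2*t (b(t, v) = 3 + (t + t) = 3 + 2*t)
C = -8/115 (C = 1/(-115/8) = -8/115 ≈ -0.069565)
P(L, M) = 337/115 - √59 (P(L, M) = 3 - (√59 - 1*(-8/115)) = 3 - (√59 + 8/115) = 3 - (8/115 + √59) = 3 + (-8/115 - √59) = 337/115 - √59)
P(209, -138)/b(-291, 156) = (337/115 - √59)/(3 + 2*(-291)) = (337/115 - √59)/(3 - 582) = (337/115 - √59)/(-579) = (337/115 - √59)*(-1/579) = -337/66585 + √59/579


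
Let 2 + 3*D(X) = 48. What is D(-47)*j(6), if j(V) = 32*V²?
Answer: 17664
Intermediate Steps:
D(X) = 46/3 (D(X) = -⅔ + (⅓)*48 = -⅔ + 16 = 46/3)
D(-47)*j(6) = 46*(32*6²)/3 = 46*(32*36)/3 = (46/3)*1152 = 17664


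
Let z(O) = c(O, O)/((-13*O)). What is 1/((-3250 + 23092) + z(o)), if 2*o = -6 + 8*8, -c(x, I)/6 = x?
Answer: 13/257952 ≈ 5.0397e-5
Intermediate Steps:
c(x, I) = -6*x
o = 29 (o = (-6 + 8*8)/2 = (-6 + 64)/2 = (½)*58 = 29)
z(O) = 6/13 (z(O) = (-6*O)/((-13*O)) = (-6*O)*(-1/(13*O)) = 6/13)
1/((-3250 + 23092) + z(o)) = 1/((-3250 + 23092) + 6/13) = 1/(19842 + 6/13) = 1/(257952/13) = 13/257952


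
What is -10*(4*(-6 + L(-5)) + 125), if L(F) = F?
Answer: -810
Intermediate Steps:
-10*(4*(-6 + L(-5)) + 125) = -10*(4*(-6 - 5) + 125) = -10*(4*(-11) + 125) = -10*(-44 + 125) = -10*81 = -810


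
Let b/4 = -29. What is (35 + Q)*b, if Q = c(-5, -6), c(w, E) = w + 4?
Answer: -3944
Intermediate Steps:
b = -116 (b = 4*(-29) = -116)
c(w, E) = 4 + w
Q = -1 (Q = 4 - 5 = -1)
(35 + Q)*b = (35 - 1)*(-116) = 34*(-116) = -3944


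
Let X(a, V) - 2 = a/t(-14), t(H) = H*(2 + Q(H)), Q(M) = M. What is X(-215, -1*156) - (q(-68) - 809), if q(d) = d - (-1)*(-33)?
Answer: 153001/168 ≈ 910.72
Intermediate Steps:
q(d) = -33 + d (q(d) = d - 1*33 = d - 33 = -33 + d)
t(H) = H*(2 + H)
X(a, V) = 2 + a/168 (X(a, V) = 2 + a/((-14*(2 - 14))) = 2 + a/((-14*(-12))) = 2 + a/168)
X(-215, -1*156) - (q(-68) - 809) = (2 + (1/168)*(-215)) - ((-33 - 68) - 809) = (2 - 215/168) - (-101 - 809) = 121/168 - 1*(-910) = 121/168 + 910 = 153001/168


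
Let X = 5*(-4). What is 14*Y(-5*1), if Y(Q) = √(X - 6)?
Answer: 14*I*√26 ≈ 71.386*I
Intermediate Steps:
X = -20
Y(Q) = I*√26 (Y(Q) = √(-20 - 6) = √(-26) = I*√26)
14*Y(-5*1) = 14*(I*√26) = 14*I*√26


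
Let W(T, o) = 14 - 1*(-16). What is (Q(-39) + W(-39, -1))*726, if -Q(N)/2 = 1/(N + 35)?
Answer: 22143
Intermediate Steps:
W(T, o) = 30 (W(T, o) = 14 + 16 = 30)
Q(N) = -2/(35 + N) (Q(N) = -2/(N + 35) = -2/(35 + N))
(Q(-39) + W(-39, -1))*726 = (-2/(35 - 39) + 30)*726 = (-2/(-4) + 30)*726 = (-2*(-1/4) + 30)*726 = (1/2 + 30)*726 = (61/2)*726 = 22143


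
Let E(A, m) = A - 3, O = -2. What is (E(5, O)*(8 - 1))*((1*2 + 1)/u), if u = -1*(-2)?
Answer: 21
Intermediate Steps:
E(A, m) = -3 + A
u = 2
(E(5, O)*(8 - 1))*((1*2 + 1)/u) = ((-3 + 5)*(8 - 1))*((1*2 + 1)/2) = (2*7)*((2 + 1)*(½)) = 14*(3*(½)) = 14*(3/2) = 21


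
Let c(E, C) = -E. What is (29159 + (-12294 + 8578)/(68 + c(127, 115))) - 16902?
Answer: 726879/59 ≈ 12320.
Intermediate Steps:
(29159 + (-12294 + 8578)/(68 + c(127, 115))) - 16902 = (29159 + (-12294 + 8578)/(68 - 1*127)) - 16902 = (29159 - 3716/(68 - 127)) - 16902 = (29159 - 3716/(-59)) - 16902 = (29159 - 3716*(-1/59)) - 16902 = (29159 + 3716/59) - 16902 = 1724097/59 - 16902 = 726879/59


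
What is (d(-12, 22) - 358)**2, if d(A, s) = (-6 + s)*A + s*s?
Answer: 4356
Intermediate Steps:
d(A, s) = s**2 + A*(-6 + s) (d(A, s) = A*(-6 + s) + s**2 = s**2 + A*(-6 + s))
(d(-12, 22) - 358)**2 = ((22**2 - 6*(-12) - 12*22) - 358)**2 = ((484 + 72 - 264) - 358)**2 = (292 - 358)**2 = (-66)**2 = 4356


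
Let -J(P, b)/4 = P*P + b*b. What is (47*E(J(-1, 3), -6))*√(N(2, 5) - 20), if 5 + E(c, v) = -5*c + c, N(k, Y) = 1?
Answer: 7285*I*√19 ≈ 31755.0*I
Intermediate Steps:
J(P, b) = -4*P² - 4*b² (J(P, b) = -4*(P*P + b*b) = -4*(P² + b²) = -4*P² - 4*b²)
E(c, v) = -5 - 4*c (E(c, v) = -5 + (-5*c + c) = -5 - 4*c)
(47*E(J(-1, 3), -6))*√(N(2, 5) - 20) = (47*(-5 - 4*(-4*(-1)² - 4*3²)))*√(1 - 20) = (47*(-5 - 4*(-4*1 - 4*9)))*√(-19) = (47*(-5 - 4*(-4 - 36)))*(I*√19) = (47*(-5 - 4*(-40)))*(I*√19) = (47*(-5 + 160))*(I*√19) = (47*155)*(I*√19) = 7285*(I*√19) = 7285*I*√19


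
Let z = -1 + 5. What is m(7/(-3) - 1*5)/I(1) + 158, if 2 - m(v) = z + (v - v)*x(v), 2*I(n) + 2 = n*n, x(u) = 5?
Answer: 162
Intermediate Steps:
z = 4
I(n) = -1 + n**2/2 (I(n) = -1 + (n*n)/2 = -1 + n**2/2)
m(v) = -2 (m(v) = 2 - (4 + (v - v)*5) = 2 - (4 + 0*5) = 2 - (4 + 0) = 2 - 1*4 = 2 - 4 = -2)
m(7/(-3) - 1*5)/I(1) + 158 = -2/(-1 + (1/2)*1**2) + 158 = -2/(-1 + (1/2)*1) + 158 = -2/(-1 + 1/2) + 158 = -2/(-1/2) + 158 = -2*(-2) + 158 = 4 + 158 = 162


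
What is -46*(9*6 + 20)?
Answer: -3404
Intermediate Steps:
-46*(9*6 + 20) = -46*(54 + 20) = -46*74 = -3404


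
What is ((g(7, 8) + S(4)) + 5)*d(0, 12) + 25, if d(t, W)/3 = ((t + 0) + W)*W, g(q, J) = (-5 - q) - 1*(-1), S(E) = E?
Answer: -839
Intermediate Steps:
g(q, J) = -4 - q (g(q, J) = (-5 - q) + 1 = -4 - q)
d(t, W) = 3*W*(W + t) (d(t, W) = 3*(((t + 0) + W)*W) = 3*((t + W)*W) = 3*((W + t)*W) = 3*(W*(W + t)) = 3*W*(W + t))
((g(7, 8) + S(4)) + 5)*d(0, 12) + 25 = (((-4 - 1*7) + 4) + 5)*(3*12*(12 + 0)) + 25 = (((-4 - 7) + 4) + 5)*(3*12*12) + 25 = ((-11 + 4) + 5)*432 + 25 = (-7 + 5)*432 + 25 = -2*432 + 25 = -864 + 25 = -839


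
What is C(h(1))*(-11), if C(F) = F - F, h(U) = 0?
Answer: 0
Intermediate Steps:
C(F) = 0
C(h(1))*(-11) = 0*(-11) = 0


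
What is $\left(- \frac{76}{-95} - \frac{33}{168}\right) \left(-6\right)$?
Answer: $- \frac{507}{140} \approx -3.6214$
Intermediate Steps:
$\left(- \frac{76}{-95} - \frac{33}{168}\right) \left(-6\right) = \left(\left(-76\right) \left(- \frac{1}{95}\right) - \frac{11}{56}\right) \left(-6\right) = \left(\frac{4}{5} - \frac{11}{56}\right) \left(-6\right) = \frac{169}{280} \left(-6\right) = - \frac{507}{140}$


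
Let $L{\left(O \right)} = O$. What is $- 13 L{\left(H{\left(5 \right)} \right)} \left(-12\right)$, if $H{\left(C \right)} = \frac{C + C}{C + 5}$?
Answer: $156$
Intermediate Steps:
$H{\left(C \right)} = \frac{2 C}{5 + C}$
$- 13 L{\left(H{\left(5 \right)} \right)} \left(-12\right) = - 13 \cdot 2 \cdot 5 \frac{1}{5 + 5} \left(-12\right) = - 13 \cdot 2 \cdot 5 \cdot \frac{1}{10} \left(-12\right) = \left(-13\right) 1 \left(-12\right) = \left(-13\right) \left(-12\right) = 156$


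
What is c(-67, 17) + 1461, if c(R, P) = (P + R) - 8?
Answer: 1403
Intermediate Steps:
c(R, P) = -8 + P + R
c(-67, 17) + 1461 = (-8 + 17 - 67) + 1461 = -58 + 1461 = 1403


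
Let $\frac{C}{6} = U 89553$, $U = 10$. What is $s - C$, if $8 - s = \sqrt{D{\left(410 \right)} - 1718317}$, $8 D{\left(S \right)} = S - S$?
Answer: $-5373172 - i \sqrt{1718317} \approx -5.3732 \cdot 10^{6} - 1310.8 i$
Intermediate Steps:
$D{\left(S \right)} = 0$ ($D{\left(S \right)} = \frac{S - S}{8} = \frac{1}{8} \cdot 0 = 0$)
$C = 5373180$ ($C = 6 \cdot 10 \cdot 89553 = 6 \cdot 895530 = 5373180$)
$s = 8 - i \sqrt{1718317}$ ($s = 8 - \sqrt{0 - 1718317} = 8 - \sqrt{-1718317} = 8 - i \sqrt{1718317} \approx 8.0 - 1310.8 i$)
$s - C = \left(8 - i \sqrt{1718317}\right) - 5373180 = -5373172 - i \sqrt{1718317}$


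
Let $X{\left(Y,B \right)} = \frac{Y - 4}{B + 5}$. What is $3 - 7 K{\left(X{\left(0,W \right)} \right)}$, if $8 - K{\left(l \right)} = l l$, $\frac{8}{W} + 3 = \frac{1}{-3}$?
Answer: $- \frac{6157}{169} \approx -36.432$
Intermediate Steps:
$W = - \frac{12}{5}$ ($W = \frac{8}{-3 + \frac{1}{-3}} = \frac{8}{-3 - \frac{1}{3}} = \frac{8}{- \frac{10}{3}} = 8 \left(- \frac{3}{10}\right) = - \frac{12}{5} \approx -2.4$)
$X{\left(Y,B \right)} = \frac{-4 + Y}{5 + B}$
$K{\left(l \right)} = 8 - l^{2}$ ($K{\left(l \right)} = 8 - l l = 8 - l^{2}$)
$3 - 7 K{\left(X{\left(0,W \right)} \right)} = 3 - 7 \left(8 - \left(\frac{-4 + 0}{5 - \frac{12}{5}}\right)^{2}\right) = 3 - 7 \left(8 - \left(\frac{1}{\frac{13}{5}} \left(-4\right)\right)^{2}\right) = 3 - 7 \left(8 - \left(\frac{5}{13} \left(-4\right)\right)^{2}\right) = 3 - 7 \left(8 - \left(- \frac{20}{13}\right)^{2}\right) = 3 - 7 \left(8 - \frac{400}{169}\right) = 3 - \frac{6664}{169} = - \frac{6157}{169}$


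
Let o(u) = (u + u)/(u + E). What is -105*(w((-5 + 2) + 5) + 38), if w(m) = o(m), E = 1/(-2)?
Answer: -4270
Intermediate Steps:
E = -½ ≈ -0.50000
o(u) = 2*u/(-½ + u) (o(u) = (u + u)/(u - ½) = (2*u)/(-½ + u) = 2*u/(-½ + u))
w(m) = 4*m/(-1 + 2*m)
-105*(w((-5 + 2) + 5) + 38) = -105*(4*((-5 + 2) + 5)/(-1 + 2*((-5 + 2) + 5)) + 38) = -105*(4*(-3 + 5)/(-1 + 2*(-3 + 5)) + 38) = -105*(4*2/(-1 + 2*2) + 38) = -105*(4*2/(-1 + 4) + 38) = -105*(4*2/3 + 38) = -105*(4*2*(⅓) + 38) = -105*(8/3 + 38) = -105*122/3 = -4270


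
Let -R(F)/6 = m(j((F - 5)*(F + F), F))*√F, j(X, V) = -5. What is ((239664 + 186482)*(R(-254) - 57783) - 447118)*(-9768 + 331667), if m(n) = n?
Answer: -7926583073806964 + 4115279137620*I*√254 ≈ -7.9266e+15 + 6.5587e+13*I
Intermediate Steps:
R(F) = 30*√F (R(F) = -(-30)*√F = 30*√F)
((239664 + 186482)*(R(-254) - 57783) - 447118)*(-9768 + 331667) = ((239664 + 186482)*(30*√(-254) - 57783) - 447118)*(-9768 + 331667) = (426146*(30*(I*√254) - 57783) - 447118)*321899 = (426146*(30*I*√254 - 57783) - 447118)*321899 = (426146*(-57783 + 30*I*√254) - 447118)*321899 = ((-24623994318 + 12784380*I*√254) - 447118)*321899 = (-24624441436 + 12784380*I*√254)*321899 = -7926583073806964 + 4115279137620*I*√254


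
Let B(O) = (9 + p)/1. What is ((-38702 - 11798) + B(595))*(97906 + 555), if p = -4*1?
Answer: -4971788195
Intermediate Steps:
p = -4
B(O) = 5 (B(O) = (9 - 4)/1 = 5*1 = 5)
((-38702 - 11798) + B(595))*(97906 + 555) = ((-38702 - 11798) + 5)*(97906 + 555) = (-50500 + 5)*98461 = -50495*98461 = -4971788195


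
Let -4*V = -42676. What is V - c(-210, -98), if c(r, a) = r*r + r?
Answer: -33221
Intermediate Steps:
V = 10669 (V = -¼*(-42676) = 10669)
c(r, a) = r + r² (c(r, a) = r² + r = r + r²)
V - c(-210, -98) = 10669 - (-210)*(1 - 210) = 10669 - (-210)*(-209) = 10669 - 1*43890 = 10669 - 43890 = -33221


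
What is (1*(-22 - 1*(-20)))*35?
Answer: -70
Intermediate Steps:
(1*(-22 - 1*(-20)))*35 = (1*(-22 + 20))*35 = (1*(-2))*35 = -2*35 = -70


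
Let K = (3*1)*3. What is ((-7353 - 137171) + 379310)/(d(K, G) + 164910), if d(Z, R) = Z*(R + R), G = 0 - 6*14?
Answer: 39131/27233 ≈ 1.4369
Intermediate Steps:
K = 9 (K = 3*3 = 9)
G = -84 (G = 0 - 84 = -84)
d(Z, R) = 2*R*Z (d(Z, R) = Z*(2*R) = 2*R*Z)
((-7353 - 137171) + 379310)/(d(K, G) + 164910) = ((-7353 - 137171) + 379310)/(2*(-84)*9 + 164910) = (-144524 + 379310)/(-1512 + 164910) = 234786/163398 = 234786*(1/163398) = 39131/27233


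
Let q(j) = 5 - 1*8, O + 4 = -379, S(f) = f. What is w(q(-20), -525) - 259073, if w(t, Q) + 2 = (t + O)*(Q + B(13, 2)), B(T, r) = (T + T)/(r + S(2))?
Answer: -58934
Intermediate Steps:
O = -383 (O = -4 - 379 = -383)
q(j) = -3 (q(j) = 5 - 8 = -3)
B(T, r) = 2*T/(2 + r) (B(T, r) = (T + T)/(r + 2) = (2*T)/(2 + r) = 2*T/(2 + r))
w(t, Q) = -2 + (-383 + t)*(13/2 + Q) (w(t, Q) = -2 + (t - 383)*(Q + 2*13/(2 + 2)) = -2 + (-383 + t)*(Q + 2*13/4) = -2 + (-383 + t)*(Q + 2*13*(¼)) = -2 + (-383 + t)*(Q + 13/2) = -2 + (-383 + t)*(13/2 + Q))
w(q(-20), -525) - 259073 = (-4983/2 - 383*(-525) + (13/2)*(-3) - 525*(-3)) - 259073 = (-4983/2 + 201075 - 39/2 + 1575) - 259073 = 200139 - 259073 = -58934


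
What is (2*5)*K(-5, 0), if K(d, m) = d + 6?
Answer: 10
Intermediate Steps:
K(d, m) = 6 + d
(2*5)*K(-5, 0) = (2*5)*(6 - 5) = 10*1 = 10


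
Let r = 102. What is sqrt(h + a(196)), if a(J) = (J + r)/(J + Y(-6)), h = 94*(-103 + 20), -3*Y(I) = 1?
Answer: 8*I*sqrt(41996915)/587 ≈ 88.32*I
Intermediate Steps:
Y(I) = -1/3 (Y(I) = -1/3*1 = -1/3)
h = -7802 (h = 94*(-83) = -7802)
a(J) = (102 + J)/(-1/3 + J) (a(J) = (J + 102)/(J - 1/3) = (102 + J)/(-1/3 + J))
sqrt(h + a(196)) = sqrt(-7802 + 3*(102 + 196)/(-1 + 3*196)) = sqrt(-7802 + 3*298/(-1 + 588)) = sqrt(-7802 + 3*298/587) = sqrt(-7802 + 3*(1/587)*298) = sqrt(-7802 + 894/587) = sqrt(-4578880/587) = 8*I*sqrt(41996915)/587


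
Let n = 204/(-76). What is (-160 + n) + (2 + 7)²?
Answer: -1552/19 ≈ -81.684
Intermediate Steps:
n = -51/19 (n = 204*(-1/76) = -51/19 ≈ -2.6842)
(-160 + n) + (2 + 7)² = (-160 - 51/19) + (2 + 7)² = -3091/19 + 9² = -3091/19 + 81 = -1552/19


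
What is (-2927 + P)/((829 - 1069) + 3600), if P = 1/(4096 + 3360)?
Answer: -3117673/3578880 ≈ -0.87113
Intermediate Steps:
P = 1/7456 ≈ 0.00013412
(-2927 + P)/((829 - 1069) + 3600) = (-2927 + 1/7456)/((829 - 1069) + 3600) = -21823711/(7456*(-240 + 3600)) = -21823711/7456/3360 = -21823711/7456*1/3360 = -3117673/3578880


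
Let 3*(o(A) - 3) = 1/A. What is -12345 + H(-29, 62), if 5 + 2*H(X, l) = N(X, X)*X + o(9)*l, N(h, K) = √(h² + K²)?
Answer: -661681/54 - 841*√2/2 ≈ -12848.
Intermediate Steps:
N(h, K) = √(K² + h²)
o(A) = 3 + 1/(3*A)
H(X, l) = -5/2 + 41*l/27 + X*√2*√(X²)/2 (H(X, l) = -5/2 + (√(X² + X²)*X + (3 + (⅓)/9)*l)/2 = -5/2 + (√(2*X²)*X + (3 + (⅓)*(⅑))*l)/2 = -5/2 + ((√2*√(X²))*X + (3 + 1/27)*l)/2 = -5/2 + (X*√2*√(X²) + 82*l/27)/2 = -5/2 + (82*l/27 + X*√2*√(X²))/2 = -5/2 + (41*l/27 + X*√2*√(X²)/2) = -5/2 + 41*l/27 + X*√2*√(X²)/2)
-12345 + H(-29, 62) = -12345 + (-5/2 + (41/27)*62 + (½)*(-29)*√2*√((-29)²)) = -12345 + (-5/2 + 2542/27 + (½)*(-29)*√2*√841) = -12345 + (-5/2 + 2542/27 + (½)*(-29)*√2*29) = -12345 + (-5/2 + 2542/27 - 841*√2/2) = -12345 + (4949/54 - 841*√2/2) = -661681/54 - 841*√2/2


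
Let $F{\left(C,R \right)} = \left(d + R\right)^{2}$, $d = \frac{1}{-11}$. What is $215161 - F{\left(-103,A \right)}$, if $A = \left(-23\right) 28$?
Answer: $- \frac{24162744}{121} \approx -1.9969 \cdot 10^{5}$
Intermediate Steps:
$d = - \frac{1}{11} \approx -0.090909$
$A = -644$
$F{\left(C,R \right)} = \left(- \frac{1}{11} + R\right)^{2}$
$215161 - F{\left(-103,A \right)} = 215161 - \frac{\left(-1 + 11 \left(-644\right)\right)^{2}}{121} = 215161 - \frac{\left(-1 - 7084\right)^{2}}{121} = 215161 - \frac{\left(-7085\right)^{2}}{121} = 215161 - \frac{1}{121} \cdot 50197225 = 215161 - \frac{50197225}{121} = - \frac{24162744}{121}$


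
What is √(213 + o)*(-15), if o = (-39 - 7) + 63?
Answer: -15*√230 ≈ -227.49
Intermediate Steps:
o = 17 (o = -46 + 63 = 17)
√(213 + o)*(-15) = √(213 + 17)*(-15) = √230*(-15) = -15*√230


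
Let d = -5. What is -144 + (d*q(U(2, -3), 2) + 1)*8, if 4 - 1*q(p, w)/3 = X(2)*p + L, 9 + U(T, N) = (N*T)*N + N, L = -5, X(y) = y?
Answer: 224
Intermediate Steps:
U(T, N) = -9 + N + T*N² (U(T, N) = -9 + ((N*T)*N + N) = -9 + (T*N² + N) = -9 + (N + T*N²) = -9 + N + T*N²)
q(p, w) = 27 - 6*p (q(p, w) = 12 - 3*(2*p - 5) = 12 - 3*(-5 + 2*p) = 12 + (15 - 6*p) = 27 - 6*p)
-144 + (d*q(U(2, -3), 2) + 1)*8 = -144 + (-5*(27 - 6*(-9 - 3 + 2*(-3)²)) + 1)*8 = -144 + (-5*(27 - 6*(-9 - 3 + 2*9)) + 1)*8 = -144 + (-5*(27 - 6*(-9 - 3 + 18)) + 1)*8 = -144 + (-5*(27 - 6*6) + 1)*8 = -144 + (-5*(27 - 36) + 1)*8 = -144 + (-5*(-9) + 1)*8 = -144 + (45 + 1)*8 = -144 + 46*8 = -144 + 368 = 224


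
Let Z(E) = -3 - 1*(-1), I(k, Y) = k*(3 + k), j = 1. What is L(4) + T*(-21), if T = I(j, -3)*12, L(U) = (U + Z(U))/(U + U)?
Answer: -4031/4 ≈ -1007.8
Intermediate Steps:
Z(E) = -2 (Z(E) = -3 + 1 = -2)
L(U) = (-2 + U)/(2*U) (L(U) = (U - 2)/(U + U) = (-2 + U)/((2*U)) = (-2 + U)*(1/(2*U)) = (-2 + U)/(2*U))
T = 48 (T = (1*(3 + 1))*12 = (1*4)*12 = 4*12 = 48)
L(4) + T*(-21) = (1/2)*(-2 + 4)/4 + 48*(-21) = (1/2)*(1/4)*2 - 1008 = 1/4 - 1008 = -4031/4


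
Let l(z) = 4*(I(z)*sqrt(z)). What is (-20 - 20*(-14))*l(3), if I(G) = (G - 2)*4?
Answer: 4160*sqrt(3) ≈ 7205.3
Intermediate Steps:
I(G) = -8 + 4*G (I(G) = (-2 + G)*4 = -8 + 4*G)
l(z) = 4*sqrt(z)*(-8 + 4*z) (l(z) = 4*((-8 + 4*z)*sqrt(z)) = 4*(sqrt(z)*(-8 + 4*z)) = 4*sqrt(z)*(-8 + 4*z))
(-20 - 20*(-14))*l(3) = (-20 - 20*(-14))*(16*sqrt(3)*(-2 + 3)) = (-20 + 280)*(16*sqrt(3)*1) = 260*(16*sqrt(3)) = 4160*sqrt(3)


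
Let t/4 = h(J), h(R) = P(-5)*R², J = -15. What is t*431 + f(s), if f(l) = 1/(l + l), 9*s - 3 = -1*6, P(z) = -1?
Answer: -775803/2 ≈ -3.8790e+5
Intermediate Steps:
s = -⅓ (s = ⅓ + (-1*6)/9 = ⅓ + (⅑)*(-6) = ⅓ - ⅔ = -⅓ ≈ -0.33333)
h(R) = -R²
t = -900 (t = 4*(-1*(-15)²) = 4*(-1*225) = 4*(-225) = -900)
f(l) = 1/(2*l)
t*431 + f(s) = -900*431 + 1/(2*(-⅓)) = -387900 + (½)*(-3) = -387900 - 3/2 = -775803/2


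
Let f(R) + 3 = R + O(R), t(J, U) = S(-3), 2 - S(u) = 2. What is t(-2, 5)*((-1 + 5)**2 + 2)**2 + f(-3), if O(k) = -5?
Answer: -11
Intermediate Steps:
S(u) = 0 (S(u) = 2 - 1*2 = 2 - 2 = 0)
t(J, U) = 0
f(R) = -8 + R (f(R) = -3 + (R - 5) = -3 + (-5 + R) = -8 + R)
t(-2, 5)*((-1 + 5)**2 + 2)**2 + f(-3) = 0*((-1 + 5)**2 + 2)**2 + (-8 - 3) = 0*(4**2 + 2)**2 - 11 = 0*(16 + 2)**2 - 11 = 0*18**2 - 11 = 0*324 - 11 = 0 - 11 = -11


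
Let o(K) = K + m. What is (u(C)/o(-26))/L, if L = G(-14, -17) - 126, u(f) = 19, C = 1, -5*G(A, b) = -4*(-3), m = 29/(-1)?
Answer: 19/7062 ≈ 0.0026905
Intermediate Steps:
m = -29 (m = 29*(-1) = -29)
G(A, b) = -12/5 (G(A, b) = -(-4)*(-3)/5 = -1/5*12 = -12/5)
o(K) = -29 + K (o(K) = K - 29 = -29 + K)
L = -642/5 (L = -12/5 - 126 = -642/5 ≈ -128.40)
(u(C)/o(-26))/L = (19/(-29 - 26))/(-642/5) = (19/(-55))*(-5/642) = (19*(-1/55))*(-5/642) = -19/55*(-5/642) = 19/7062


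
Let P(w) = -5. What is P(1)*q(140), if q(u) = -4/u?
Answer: ⅐ ≈ 0.14286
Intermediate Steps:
P(1)*q(140) = -(-20)/140 = -5*(-1/35) = ⅐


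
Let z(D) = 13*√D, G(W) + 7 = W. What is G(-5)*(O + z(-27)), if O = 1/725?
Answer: -12/725 - 468*I*√3 ≈ -0.016552 - 810.6*I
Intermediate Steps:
G(W) = -7 + W
O = 1/725 ≈ 0.0013793
G(-5)*(O + z(-27)) = (-7 - 5)*(1/725 + 13*√(-27)) = -12*(1/725 + 13*(3*I*√3)) = -12*(1/725 + 39*I*√3) = -12/725 - 468*I*√3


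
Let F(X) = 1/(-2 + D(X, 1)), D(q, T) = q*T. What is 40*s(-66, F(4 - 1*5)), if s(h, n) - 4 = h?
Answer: -2480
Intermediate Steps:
D(q, T) = T*q
F(X) = 1/(-2 + X) (F(X) = 1/(-2 + 1*X) = 1/(-2 + X))
s(h, n) = 4 + h
40*s(-66, F(4 - 1*5)) = 40*(4 - 66) = 40*(-62) = -2480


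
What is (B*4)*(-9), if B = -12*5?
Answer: 2160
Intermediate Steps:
B = -60
(B*4)*(-9) = -60*4*(-9) = -240*(-9) = 2160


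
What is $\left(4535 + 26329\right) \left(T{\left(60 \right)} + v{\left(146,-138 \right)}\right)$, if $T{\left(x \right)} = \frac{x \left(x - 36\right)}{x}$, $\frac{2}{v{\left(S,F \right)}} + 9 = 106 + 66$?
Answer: $\frac{120801696}{163} \approx 7.4112 \cdot 10^{5}$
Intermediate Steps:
$v{\left(S,F \right)} = \frac{2}{163}$ ($v{\left(S,F \right)} = \frac{2}{-9 + \left(106 + 66\right)} = \frac{2}{-9 + 172} = \frac{2}{163}$)
$T{\left(x \right)} = -36 + x$ ($T{\left(x \right)} = \frac{x \left(-36 + x\right)}{x} = -36 + x$)
$\left(4535 + 26329\right) \left(T{\left(60 \right)} + v{\left(146,-138 \right)}\right) = \left(4535 + 26329\right) \left(\left(-36 + 60\right) + \frac{2}{163}\right) = 30864 \left(24 + \frac{2}{163}\right) = 30864 \cdot \frac{3914}{163} = \frac{120801696}{163}$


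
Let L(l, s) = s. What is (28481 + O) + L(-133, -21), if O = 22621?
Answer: 51081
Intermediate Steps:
(28481 + O) + L(-133, -21) = (28481 + 22621) - 21 = 51102 - 21 = 51081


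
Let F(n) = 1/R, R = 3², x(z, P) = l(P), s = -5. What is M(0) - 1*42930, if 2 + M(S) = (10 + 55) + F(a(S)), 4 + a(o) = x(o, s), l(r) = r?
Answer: -385802/9 ≈ -42867.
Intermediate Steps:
x(z, P) = P
a(o) = -9 (a(o) = -4 - 5 = -9)
R = 9
F(n) = ⅑ (F(n) = 1/9 = ⅑)
M(S) = 568/9 (M(S) = -2 + ((10 + 55) + ⅑) = -2 + (65 + ⅑) = -2 + 586/9 = 568/9)
M(0) - 1*42930 = 568/9 - 1*42930 = 568/9 - 42930 = -385802/9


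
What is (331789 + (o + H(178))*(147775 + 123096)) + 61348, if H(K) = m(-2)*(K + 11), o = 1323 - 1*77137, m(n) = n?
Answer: -20637810095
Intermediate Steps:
o = -75814 (o = 1323 - 77137 = -75814)
H(K) = -22 - 2*K (H(K) = -2*(K + 11) = -2*(11 + K) = -22 - 2*K)
(331789 + (o + H(178))*(147775 + 123096)) + 61348 = (331789 + (-75814 + (-22 - 2*178))*(147775 + 123096)) + 61348 = (331789 + (-75814 + (-22 - 356))*270871) + 61348 = (331789 + (-75814 - 378)*270871) + 61348 = (331789 - 76192*270871) + 61348 = (331789 - 20638203232) + 61348 = -20637871443 + 61348 = -20637810095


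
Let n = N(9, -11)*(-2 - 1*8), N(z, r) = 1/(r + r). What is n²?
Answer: 25/121 ≈ 0.20661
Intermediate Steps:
N(z, r) = 1/(2*r)
n = 5/11 (n = ((½)/(-11))*(-2 - 1*8) = ((½)*(-1/11))*(-2 - 8) = -1/22*(-10) = 5/11 ≈ 0.45455)
n² = (5/11)² = 25/121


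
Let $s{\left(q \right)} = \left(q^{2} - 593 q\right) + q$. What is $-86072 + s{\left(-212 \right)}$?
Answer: $84376$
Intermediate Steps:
$s{\left(q \right)} = q^{2} - 592 q$
$-86072 + s{\left(-212 \right)} = -86072 - 212 \left(-592 - 212\right) = -86072 - -170448 = -86072 + 170448 = 84376$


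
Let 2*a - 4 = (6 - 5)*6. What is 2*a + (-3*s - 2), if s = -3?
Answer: 17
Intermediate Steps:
a = 5 (a = 2 + ((6 - 5)*6)/2 = 2 + (1*6)/2 = 2 + (½)*6 = 2 + 3 = 5)
2*a + (-3*s - 2) = 2*5 + (-3*(-3) - 2) = 10 + (9 - 2) = 10 + 7 = 17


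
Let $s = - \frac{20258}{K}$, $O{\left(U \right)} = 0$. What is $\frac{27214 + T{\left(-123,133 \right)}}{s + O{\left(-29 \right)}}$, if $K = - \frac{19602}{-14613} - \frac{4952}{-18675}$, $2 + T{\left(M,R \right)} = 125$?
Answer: $- \frac{1997564370677}{921393854325} \approx -2.168$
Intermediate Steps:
$T{\left(M,R \right)} = 123$ ($T{\left(M,R \right)} = -2 + 125 = 123$)
$K = \frac{146143642}{90965925}$ ($K = \left(-19602\right) \left(- \frac{1}{14613}\right) - - \frac{4952}{18675} = \frac{6534}{4871} + \frac{4952}{18675} = \frac{146143642}{90965925} \approx 1.6066$)
$s = - \frac{921393854325}{73071821}$ ($s = - \frac{20258}{\frac{146143642}{90965925}} = \left(-20258\right) \frac{90965925}{146143642} = - \frac{921393854325}{73071821} \approx -12609.0$)
$\frac{27214 + T{\left(-123,133 \right)}}{s + O{\left(-29 \right)}} = \frac{27214 + 123}{- \frac{921393854325}{73071821} + 0} = \frac{27337}{- \frac{921393854325}{73071821}} = 27337 \left(- \frac{73071821}{921393854325}\right) = - \frac{1997564370677}{921393854325}$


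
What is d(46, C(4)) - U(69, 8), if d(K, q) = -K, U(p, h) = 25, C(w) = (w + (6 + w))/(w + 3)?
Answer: -71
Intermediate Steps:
C(w) = (6 + 2*w)/(3 + w)
d(46, C(4)) - U(69, 8) = -1*46 - 1*25 = -46 - 25 = -71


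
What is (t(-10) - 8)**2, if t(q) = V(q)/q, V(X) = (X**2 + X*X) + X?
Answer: 729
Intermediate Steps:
V(X) = X + 2*X**2 (V(X) = (X**2 + X**2) + X = 2*X**2 + X = X + 2*X**2)
t(q) = 1 + 2*q (t(q) = (q*(1 + 2*q))/q = 1 + 2*q)
(t(-10) - 8)**2 = ((1 + 2*(-10)) - 8)**2 = ((1 - 20) - 8)**2 = (-19 - 8)**2 = (-27)**2 = 729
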